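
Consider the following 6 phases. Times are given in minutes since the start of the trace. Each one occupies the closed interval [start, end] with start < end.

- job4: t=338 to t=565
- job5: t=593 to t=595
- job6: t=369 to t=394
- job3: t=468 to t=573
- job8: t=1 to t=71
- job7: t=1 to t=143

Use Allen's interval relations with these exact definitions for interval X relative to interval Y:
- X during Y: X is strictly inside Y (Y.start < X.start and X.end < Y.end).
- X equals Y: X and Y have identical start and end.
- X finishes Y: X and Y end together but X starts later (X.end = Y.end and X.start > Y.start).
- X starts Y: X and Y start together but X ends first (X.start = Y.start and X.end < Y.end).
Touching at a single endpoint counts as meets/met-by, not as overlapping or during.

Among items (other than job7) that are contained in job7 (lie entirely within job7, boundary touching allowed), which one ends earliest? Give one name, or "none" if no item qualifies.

Target job7 = [t=1, t=143].
job3 [t=468, t=573] → after → excluded.
job4 [t=338, t=565] → after → excluded.
job5 [t=593, t=595] → after → excluded.
job6 [t=369, t=394] → after → excluded.
job8 [t=1, t=71] → starts → candidate.
Among candidates, earliest end is t=71 → job8.

job8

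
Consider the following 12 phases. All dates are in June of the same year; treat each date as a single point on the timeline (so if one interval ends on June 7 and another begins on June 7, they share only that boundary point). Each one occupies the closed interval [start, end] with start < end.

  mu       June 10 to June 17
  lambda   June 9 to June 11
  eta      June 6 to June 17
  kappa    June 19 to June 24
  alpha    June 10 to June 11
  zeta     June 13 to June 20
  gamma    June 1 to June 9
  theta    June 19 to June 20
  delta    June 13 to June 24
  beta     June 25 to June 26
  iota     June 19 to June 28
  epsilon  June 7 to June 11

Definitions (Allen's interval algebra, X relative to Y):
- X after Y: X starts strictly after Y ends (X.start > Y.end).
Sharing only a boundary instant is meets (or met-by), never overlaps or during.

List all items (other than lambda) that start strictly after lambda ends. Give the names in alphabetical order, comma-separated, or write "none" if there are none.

Target lambda = [June 9, June 11].
alpha [June 10, June 11] → finishes → no.
beta [June 25, June 26] → after → yes.
delta [June 13, June 24] → after → yes.
epsilon [June 7, June 11] → finished-by → no.
eta [June 6, June 17] → contains → no.
gamma [June 1, June 9] → meets → no.
iota [June 19, June 28] → after → yes.
kappa [June 19, June 24] → after → yes.
mu [June 10, June 17] → overlapped-by → no.
theta [June 19, June 20] → after → yes.
zeta [June 13, June 20] → after → yes.
Result: beta, delta, iota, kappa, theta, zeta.

beta, delta, iota, kappa, theta, zeta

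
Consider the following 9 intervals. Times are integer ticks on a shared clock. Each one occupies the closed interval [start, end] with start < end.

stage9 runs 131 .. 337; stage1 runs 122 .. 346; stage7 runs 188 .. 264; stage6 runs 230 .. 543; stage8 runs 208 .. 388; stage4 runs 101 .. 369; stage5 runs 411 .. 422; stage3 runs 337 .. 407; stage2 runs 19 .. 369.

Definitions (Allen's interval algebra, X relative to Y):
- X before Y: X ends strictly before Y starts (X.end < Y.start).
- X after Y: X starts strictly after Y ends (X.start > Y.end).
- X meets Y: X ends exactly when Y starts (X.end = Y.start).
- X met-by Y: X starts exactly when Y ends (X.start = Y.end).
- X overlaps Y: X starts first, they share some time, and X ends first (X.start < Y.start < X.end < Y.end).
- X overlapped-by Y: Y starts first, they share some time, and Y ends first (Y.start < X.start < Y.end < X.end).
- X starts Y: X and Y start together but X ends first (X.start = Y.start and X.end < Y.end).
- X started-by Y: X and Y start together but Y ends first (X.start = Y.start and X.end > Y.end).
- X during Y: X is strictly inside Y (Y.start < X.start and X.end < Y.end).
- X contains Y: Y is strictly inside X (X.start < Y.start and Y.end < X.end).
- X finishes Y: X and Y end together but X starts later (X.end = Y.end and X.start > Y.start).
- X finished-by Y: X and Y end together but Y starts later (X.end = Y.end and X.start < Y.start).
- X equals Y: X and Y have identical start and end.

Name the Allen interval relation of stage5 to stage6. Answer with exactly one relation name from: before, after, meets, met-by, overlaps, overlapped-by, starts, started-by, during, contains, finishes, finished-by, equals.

during

stage5 = [411, 422]; stage6 = [230, 543].
Compare endpoints: stage5.start > stage6.start, stage5.start < stage6.end, stage5.end > stage6.start, stage5.end < stage6.end.
That pattern is 'during'.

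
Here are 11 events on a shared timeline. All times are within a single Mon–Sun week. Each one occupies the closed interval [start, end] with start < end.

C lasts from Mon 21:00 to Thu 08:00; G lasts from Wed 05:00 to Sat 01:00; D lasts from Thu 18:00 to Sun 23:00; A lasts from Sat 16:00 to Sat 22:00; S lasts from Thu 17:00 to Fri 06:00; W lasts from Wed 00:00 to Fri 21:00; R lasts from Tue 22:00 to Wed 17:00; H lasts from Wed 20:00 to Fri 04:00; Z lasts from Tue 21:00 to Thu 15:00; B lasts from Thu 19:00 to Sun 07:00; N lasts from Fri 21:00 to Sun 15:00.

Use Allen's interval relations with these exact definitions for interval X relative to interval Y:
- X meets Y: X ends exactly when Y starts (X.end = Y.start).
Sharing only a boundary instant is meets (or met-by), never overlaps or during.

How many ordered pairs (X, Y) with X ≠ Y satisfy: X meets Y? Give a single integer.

Checking all 110 ordered pairs for relation 'meets'; matching pairs in alphabetical order:
(W, N): W meets N ✓
Count: 1.

1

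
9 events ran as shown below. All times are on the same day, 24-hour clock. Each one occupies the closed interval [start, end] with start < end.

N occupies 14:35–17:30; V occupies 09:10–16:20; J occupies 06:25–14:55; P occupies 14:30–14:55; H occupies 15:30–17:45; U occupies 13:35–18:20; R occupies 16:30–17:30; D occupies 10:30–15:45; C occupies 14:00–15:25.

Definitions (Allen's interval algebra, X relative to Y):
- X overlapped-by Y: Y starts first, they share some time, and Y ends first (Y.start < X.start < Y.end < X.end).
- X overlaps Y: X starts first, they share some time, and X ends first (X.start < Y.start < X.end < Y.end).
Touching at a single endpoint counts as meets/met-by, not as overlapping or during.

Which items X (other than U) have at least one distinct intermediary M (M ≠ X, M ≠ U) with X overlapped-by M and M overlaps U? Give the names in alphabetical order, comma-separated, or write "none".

C, D, H, N, V

Target U = [13:35, 18:20].
Intermediaries M with M overlaps U: D, J, V.
Via D — items with X overlapped-by D: H, N.
Via J — items with X overlapped-by J: C, D, N, V.
Via V — items with X overlapped-by V: H, N.
Union: C, D, H, N, V.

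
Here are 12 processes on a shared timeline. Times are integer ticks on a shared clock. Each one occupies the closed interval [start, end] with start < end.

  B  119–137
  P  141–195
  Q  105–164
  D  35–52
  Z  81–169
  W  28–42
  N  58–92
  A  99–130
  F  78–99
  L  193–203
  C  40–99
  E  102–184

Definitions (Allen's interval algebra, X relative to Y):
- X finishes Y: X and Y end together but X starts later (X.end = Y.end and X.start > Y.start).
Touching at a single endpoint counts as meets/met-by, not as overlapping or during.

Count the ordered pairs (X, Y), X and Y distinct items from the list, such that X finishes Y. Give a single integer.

Checking all 132 ordered pairs for relation 'finishes'; matching pairs in alphabetical order:
(F, C): F finishes C ✓
Count: 1.

1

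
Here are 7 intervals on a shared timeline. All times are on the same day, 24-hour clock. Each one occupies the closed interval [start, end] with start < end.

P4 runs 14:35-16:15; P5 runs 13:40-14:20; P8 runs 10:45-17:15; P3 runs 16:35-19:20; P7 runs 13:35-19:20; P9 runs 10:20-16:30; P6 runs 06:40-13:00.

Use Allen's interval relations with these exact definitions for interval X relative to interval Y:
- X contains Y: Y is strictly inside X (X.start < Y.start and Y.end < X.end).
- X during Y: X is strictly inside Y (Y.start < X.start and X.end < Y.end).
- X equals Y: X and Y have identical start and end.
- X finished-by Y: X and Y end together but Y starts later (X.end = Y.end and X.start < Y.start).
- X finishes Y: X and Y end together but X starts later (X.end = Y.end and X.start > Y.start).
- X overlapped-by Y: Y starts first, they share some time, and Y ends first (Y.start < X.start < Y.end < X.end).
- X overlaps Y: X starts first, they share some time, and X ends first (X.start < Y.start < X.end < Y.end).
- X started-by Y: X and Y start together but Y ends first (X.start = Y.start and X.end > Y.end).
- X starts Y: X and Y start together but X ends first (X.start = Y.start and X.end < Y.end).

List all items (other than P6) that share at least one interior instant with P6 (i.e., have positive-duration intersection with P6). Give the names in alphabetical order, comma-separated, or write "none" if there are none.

P8, P9

Target P6 = [06:40, 13:00].
P3 [16:35, 19:20] → after → no.
P4 [14:35, 16:15] → after → no.
P5 [13:40, 14:20] → after → no.
P7 [13:35, 19:20] → after → no.
P8 [10:45, 17:15] → overlapped-by → yes.
P9 [10:20, 16:30] → overlapped-by → yes.
Result: P8, P9.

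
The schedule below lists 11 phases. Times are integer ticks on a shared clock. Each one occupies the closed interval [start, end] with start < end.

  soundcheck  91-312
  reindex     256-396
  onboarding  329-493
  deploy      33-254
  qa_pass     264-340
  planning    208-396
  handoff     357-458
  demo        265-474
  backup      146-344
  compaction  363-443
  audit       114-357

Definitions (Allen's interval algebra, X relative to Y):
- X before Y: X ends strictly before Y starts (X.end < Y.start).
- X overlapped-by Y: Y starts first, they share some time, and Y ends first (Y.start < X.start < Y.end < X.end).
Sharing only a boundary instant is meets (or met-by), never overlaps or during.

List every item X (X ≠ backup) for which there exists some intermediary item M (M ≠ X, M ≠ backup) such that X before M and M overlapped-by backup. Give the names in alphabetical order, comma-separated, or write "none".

Target backup = [146, 344].
Intermediaries M with M overlapped-by backup: demo, onboarding, planning, reindex.
Via demo — items with X before demo: deploy.
Via onboarding — items with X before onboarding: deploy, soundcheck.
Via planning — items with X before planning: none.
Via reindex — items with X before reindex: deploy.
Union: deploy, soundcheck.

deploy, soundcheck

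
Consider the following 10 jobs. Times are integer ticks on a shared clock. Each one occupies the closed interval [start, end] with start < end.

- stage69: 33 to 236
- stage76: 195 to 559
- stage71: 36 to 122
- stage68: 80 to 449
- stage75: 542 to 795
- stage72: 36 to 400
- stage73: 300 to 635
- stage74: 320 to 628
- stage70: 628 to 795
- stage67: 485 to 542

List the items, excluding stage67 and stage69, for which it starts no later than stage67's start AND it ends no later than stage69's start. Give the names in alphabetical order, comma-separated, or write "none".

Conditions: its start is no later than stage67's start (X.start <= 485) AND its end is no later than stage69's start (X.end <= 33).
stage68: start 80 <= 485? ✓; end 449 <= 33? ✗ → no.
stage70: start 628 <= 485? ✗; end 795 <= 33? ✗ → no.
stage71: start 36 <= 485? ✓; end 122 <= 33? ✗ → no.
stage72: start 36 <= 485? ✓; end 400 <= 33? ✗ → no.
stage73: start 300 <= 485? ✓; end 635 <= 33? ✗ → no.
stage74: start 320 <= 485? ✓; end 628 <= 33? ✗ → no.
stage75: start 542 <= 485? ✗; end 795 <= 33? ✗ → no.
stage76: start 195 <= 485? ✓; end 559 <= 33? ✗ → no.
Result: none.

none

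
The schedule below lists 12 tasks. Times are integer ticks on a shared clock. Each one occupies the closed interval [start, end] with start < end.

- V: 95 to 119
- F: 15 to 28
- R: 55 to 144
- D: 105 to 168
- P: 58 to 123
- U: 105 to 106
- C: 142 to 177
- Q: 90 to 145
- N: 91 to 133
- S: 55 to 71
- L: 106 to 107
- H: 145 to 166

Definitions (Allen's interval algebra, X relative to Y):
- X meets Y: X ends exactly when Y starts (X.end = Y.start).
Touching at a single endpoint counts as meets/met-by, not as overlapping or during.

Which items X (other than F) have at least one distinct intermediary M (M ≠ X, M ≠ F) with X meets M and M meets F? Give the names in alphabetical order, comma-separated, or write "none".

none

Target F = [15, 28].
Intermediaries M with M meets F: none.
Union: none.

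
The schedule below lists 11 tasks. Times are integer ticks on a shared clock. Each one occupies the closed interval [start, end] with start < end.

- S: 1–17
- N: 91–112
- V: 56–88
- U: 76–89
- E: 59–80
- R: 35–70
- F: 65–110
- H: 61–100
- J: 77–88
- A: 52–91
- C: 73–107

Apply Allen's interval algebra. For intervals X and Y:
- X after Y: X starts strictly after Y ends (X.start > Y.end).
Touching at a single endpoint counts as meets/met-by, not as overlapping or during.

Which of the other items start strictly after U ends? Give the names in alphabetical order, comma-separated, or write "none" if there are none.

Target U = [76, 89].
A [52, 91] → contains → no.
C [73, 107] → contains → no.
E [59, 80] → overlaps → no.
F [65, 110] → contains → no.
H [61, 100] → contains → no.
J [77, 88] → during → no.
N [91, 112] → after → yes.
R [35, 70] → before → no.
S [1, 17] → before → no.
V [56, 88] → overlaps → no.
Result: N.

N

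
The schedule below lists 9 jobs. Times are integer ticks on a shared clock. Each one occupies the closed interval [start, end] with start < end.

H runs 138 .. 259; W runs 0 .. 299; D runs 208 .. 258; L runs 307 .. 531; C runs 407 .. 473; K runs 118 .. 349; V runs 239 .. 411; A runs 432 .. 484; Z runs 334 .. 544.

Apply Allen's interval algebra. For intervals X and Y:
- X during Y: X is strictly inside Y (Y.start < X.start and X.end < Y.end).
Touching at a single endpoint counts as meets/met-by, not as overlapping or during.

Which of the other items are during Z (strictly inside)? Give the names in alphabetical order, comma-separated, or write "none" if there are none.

A, C

Target Z = [334, 544].
A [432, 484] → during → yes.
C [407, 473] → during → yes.
D [208, 258] → before → no.
H [138, 259] → before → no.
K [118, 349] → overlaps → no.
L [307, 531] → overlaps → no.
V [239, 411] → overlaps → no.
W [0, 299] → before → no.
Result: A, C.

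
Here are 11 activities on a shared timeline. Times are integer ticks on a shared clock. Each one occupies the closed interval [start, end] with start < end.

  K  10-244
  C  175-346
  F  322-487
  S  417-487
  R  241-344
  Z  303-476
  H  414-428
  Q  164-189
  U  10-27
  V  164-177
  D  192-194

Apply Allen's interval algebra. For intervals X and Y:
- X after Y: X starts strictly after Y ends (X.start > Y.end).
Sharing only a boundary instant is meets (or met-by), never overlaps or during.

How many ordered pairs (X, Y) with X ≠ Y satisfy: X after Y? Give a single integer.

Checking all 110 ordered pairs for relation 'after'; matching pairs in alphabetical order:
(C, U): C after U ✓
(D, Q): D after Q ✓
(D, U): D after U ✓
(D, V): D after V ✓
(F, D): F after D ✓
(F, K): F after K ✓
(F, Q): F after Q ✓
(F, U): F after U ✓
(F, V): F after V ✓
(H, C): H after C ✓
(H, D): H after D ✓
(H, K): H after K ✓
(H, Q): H after Q ✓
(H, R): H after R ✓
(H, U): H after U ✓
(H, V): H after V ✓
(Q, U): Q after U ✓
(R, D): R after D ✓
(R, Q): R after Q ✓
(R, U): R after U ✓
(R, V): R after V ✓
(S, C): S after C ✓
(S, D): S after D ✓
(S, K): S after K ✓
... plus 10 further pairs not listed.
Count: 34.

34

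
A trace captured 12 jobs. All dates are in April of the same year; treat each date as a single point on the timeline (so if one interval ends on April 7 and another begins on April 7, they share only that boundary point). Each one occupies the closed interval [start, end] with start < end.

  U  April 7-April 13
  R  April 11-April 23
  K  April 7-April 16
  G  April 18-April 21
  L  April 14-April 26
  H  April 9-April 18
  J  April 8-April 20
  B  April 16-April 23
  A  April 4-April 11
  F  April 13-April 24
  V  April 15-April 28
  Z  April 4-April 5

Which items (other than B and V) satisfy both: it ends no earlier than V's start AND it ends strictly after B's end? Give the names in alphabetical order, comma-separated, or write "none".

Conditions: its end is no earlier than V's start (X.end >= April 15) AND its end is strictly after B's end (X.end > April 23).
A: end April 11 >= April 15? ✗; end April 11 > April 23? ✗ → no.
F: end April 24 >= April 15? ✓; end April 24 > April 23? ✓ → yes.
G: end April 21 >= April 15? ✓; end April 21 > April 23? ✗ → no.
H: end April 18 >= April 15? ✓; end April 18 > April 23? ✗ → no.
J: end April 20 >= April 15? ✓; end April 20 > April 23? ✗ → no.
K: end April 16 >= April 15? ✓; end April 16 > April 23? ✗ → no.
L: end April 26 >= April 15? ✓; end April 26 > April 23? ✓ → yes.
R: end April 23 >= April 15? ✓; end April 23 > April 23? ✗ → no.
U: end April 13 >= April 15? ✗; end April 13 > April 23? ✗ → no.
Z: end April 5 >= April 15? ✗; end April 5 > April 23? ✗ → no.
Result: F, L.

F, L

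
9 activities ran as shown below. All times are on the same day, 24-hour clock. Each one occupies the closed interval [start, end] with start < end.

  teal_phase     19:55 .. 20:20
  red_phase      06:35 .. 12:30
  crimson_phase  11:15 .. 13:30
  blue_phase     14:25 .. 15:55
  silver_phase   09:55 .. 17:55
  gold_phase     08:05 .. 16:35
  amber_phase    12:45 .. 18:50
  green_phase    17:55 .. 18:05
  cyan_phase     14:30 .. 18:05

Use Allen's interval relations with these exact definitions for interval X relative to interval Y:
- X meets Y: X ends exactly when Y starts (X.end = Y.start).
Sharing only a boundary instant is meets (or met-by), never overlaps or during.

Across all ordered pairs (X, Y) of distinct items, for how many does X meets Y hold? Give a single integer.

Checking all 72 ordered pairs for relation 'meets'; matching pairs in alphabetical order:
(silver_phase, green_phase): silver_phase meets green_phase ✓
Count: 1.

1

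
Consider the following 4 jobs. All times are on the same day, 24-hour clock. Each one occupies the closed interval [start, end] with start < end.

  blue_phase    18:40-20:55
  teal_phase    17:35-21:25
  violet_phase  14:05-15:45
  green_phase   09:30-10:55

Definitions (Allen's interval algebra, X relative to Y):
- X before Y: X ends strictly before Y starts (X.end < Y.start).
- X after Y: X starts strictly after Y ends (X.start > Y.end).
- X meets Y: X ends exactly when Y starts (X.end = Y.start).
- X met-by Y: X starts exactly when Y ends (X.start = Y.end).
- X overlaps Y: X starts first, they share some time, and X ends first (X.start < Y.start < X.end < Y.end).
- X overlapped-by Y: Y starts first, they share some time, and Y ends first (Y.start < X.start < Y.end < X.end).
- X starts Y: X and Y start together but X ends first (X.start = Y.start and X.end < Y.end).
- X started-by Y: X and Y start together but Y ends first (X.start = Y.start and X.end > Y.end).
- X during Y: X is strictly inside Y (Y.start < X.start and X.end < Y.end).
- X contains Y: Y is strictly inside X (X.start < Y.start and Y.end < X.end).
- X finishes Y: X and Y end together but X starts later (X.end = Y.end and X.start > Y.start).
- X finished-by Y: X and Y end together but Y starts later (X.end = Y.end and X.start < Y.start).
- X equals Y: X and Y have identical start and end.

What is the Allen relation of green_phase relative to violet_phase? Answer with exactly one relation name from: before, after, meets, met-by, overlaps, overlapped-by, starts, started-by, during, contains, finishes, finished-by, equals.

before

green_phase = [09:30, 10:55]; violet_phase = [14:05, 15:45].
Compare endpoints: green_phase.start < violet_phase.start, green_phase.start < violet_phase.end, green_phase.end < violet_phase.start, green_phase.end < violet_phase.end.
That pattern is 'before'.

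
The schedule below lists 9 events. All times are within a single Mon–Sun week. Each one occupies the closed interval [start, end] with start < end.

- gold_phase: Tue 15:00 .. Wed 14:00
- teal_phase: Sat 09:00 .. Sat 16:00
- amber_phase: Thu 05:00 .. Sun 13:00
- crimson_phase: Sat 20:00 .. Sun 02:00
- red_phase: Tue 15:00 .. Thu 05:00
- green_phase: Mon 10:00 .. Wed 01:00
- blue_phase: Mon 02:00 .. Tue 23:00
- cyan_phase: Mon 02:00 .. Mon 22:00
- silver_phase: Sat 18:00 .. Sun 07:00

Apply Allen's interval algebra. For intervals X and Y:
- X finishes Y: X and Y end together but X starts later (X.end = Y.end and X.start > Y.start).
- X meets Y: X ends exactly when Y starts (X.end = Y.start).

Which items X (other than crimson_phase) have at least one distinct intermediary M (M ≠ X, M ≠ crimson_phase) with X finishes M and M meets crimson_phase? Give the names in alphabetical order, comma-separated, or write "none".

Target crimson_phase = [Sat 20:00, Sun 02:00].
Intermediaries M with M meets crimson_phase: none.
Union: none.

none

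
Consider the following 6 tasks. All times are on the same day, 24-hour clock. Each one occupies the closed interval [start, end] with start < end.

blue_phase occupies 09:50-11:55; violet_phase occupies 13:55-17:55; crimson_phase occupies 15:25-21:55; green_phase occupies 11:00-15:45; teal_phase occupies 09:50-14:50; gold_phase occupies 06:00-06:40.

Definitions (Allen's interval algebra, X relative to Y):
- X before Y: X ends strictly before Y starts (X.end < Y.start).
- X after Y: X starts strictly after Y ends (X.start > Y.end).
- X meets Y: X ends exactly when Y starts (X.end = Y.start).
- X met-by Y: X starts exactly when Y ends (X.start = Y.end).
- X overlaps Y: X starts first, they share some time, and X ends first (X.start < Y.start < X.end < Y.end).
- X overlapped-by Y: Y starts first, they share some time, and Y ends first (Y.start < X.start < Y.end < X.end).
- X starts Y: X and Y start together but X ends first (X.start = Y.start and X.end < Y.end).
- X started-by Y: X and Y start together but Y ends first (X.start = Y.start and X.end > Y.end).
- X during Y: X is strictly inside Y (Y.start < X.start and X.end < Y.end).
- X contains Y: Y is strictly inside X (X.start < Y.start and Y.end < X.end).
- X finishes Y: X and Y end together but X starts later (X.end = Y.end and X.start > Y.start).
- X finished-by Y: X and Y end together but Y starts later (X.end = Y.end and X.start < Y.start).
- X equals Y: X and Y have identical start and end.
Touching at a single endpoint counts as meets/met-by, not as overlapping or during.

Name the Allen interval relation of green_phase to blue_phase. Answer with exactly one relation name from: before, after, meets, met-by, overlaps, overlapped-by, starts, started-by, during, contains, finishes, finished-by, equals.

green_phase = [11:00, 15:45]; blue_phase = [09:50, 11:55].
Compare endpoints: green_phase.start > blue_phase.start, green_phase.start < blue_phase.end, green_phase.end > blue_phase.start, green_phase.end > blue_phase.end.
That pattern is 'overlapped-by'.

overlapped-by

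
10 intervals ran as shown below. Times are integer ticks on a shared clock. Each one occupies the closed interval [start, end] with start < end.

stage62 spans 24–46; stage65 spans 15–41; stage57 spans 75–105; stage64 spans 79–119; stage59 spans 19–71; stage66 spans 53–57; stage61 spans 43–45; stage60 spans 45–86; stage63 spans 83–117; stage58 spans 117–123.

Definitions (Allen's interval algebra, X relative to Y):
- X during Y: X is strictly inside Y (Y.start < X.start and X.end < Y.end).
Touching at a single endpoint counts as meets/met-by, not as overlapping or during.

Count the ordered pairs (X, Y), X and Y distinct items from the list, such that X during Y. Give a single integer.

6

Checking all 90 ordered pairs for relation 'during'; matching pairs in alphabetical order:
(stage61, stage59): stage61 during stage59 ✓
(stage61, stage62): stage61 during stage62 ✓
(stage62, stage59): stage62 during stage59 ✓
(stage63, stage64): stage63 during stage64 ✓
(stage66, stage59): stage66 during stage59 ✓
(stage66, stage60): stage66 during stage60 ✓
Count: 6.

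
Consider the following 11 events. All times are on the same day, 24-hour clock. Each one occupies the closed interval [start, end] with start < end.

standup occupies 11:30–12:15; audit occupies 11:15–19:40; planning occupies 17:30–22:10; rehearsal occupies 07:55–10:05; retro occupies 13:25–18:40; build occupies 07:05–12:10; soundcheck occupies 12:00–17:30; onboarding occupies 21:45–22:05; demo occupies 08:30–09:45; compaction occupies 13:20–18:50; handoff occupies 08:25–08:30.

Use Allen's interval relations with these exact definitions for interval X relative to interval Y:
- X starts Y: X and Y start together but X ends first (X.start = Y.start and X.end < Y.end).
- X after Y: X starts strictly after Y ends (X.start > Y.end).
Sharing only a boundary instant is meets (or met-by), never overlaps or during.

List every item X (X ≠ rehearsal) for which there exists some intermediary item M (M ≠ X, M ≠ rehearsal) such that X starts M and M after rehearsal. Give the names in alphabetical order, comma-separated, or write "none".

none

Target rehearsal = [07:55, 10:05].
Intermediaries M with M after rehearsal: audit, compaction, onboarding, planning, retro, soundcheck, standup.
Via audit — items with X starts audit: none.
Via compaction — items with X starts compaction: none.
Via onboarding — items with X starts onboarding: none.
Via planning — items with X starts planning: none.
Via retro — items with X starts retro: none.
Via soundcheck — items with X starts soundcheck: none.
Via standup — items with X starts standup: none.
Union: none.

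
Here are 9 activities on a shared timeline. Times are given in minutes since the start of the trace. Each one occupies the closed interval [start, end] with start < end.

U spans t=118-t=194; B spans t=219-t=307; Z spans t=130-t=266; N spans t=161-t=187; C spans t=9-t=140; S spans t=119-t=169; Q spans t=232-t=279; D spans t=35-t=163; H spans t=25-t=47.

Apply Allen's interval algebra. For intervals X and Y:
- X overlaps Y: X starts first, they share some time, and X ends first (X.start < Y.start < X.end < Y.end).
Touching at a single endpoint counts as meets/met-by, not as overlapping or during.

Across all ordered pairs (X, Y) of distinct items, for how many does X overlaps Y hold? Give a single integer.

Checking all 72 ordered pairs for relation 'overlaps'; matching pairs in alphabetical order:
(C, D): C overlaps D ✓
(C, S): C overlaps S ✓
(C, U): C overlaps U ✓
(C, Z): C overlaps Z ✓
(D, N): D overlaps N ✓
(D, S): D overlaps S ✓
(D, U): D overlaps U ✓
(D, Z): D overlaps Z ✓
(H, D): H overlaps D ✓
(S, N): S overlaps N ✓
(S, Z): S overlaps Z ✓
(U, Z): U overlaps Z ✓
(Z, B): Z overlaps B ✓
(Z, Q): Z overlaps Q ✓
Count: 14.

14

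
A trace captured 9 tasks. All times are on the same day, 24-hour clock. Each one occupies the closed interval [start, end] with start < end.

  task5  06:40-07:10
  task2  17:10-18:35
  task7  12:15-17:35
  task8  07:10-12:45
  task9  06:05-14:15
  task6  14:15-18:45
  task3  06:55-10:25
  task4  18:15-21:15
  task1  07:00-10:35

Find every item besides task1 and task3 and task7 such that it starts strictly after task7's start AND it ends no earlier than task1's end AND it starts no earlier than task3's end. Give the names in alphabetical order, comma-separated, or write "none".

Conditions: its start is strictly after task7's start (X.start > 12:15) AND its end is no earlier than task1's end (X.end >= 10:35) AND its start is no earlier than task3's end (X.start >= 10:25).
task2: start 17:10 > 12:15? ✓; end 18:35 >= 10:35? ✓; start 17:10 >= 10:25? ✓ → yes.
task4: start 18:15 > 12:15? ✓; end 21:15 >= 10:35? ✓; start 18:15 >= 10:25? ✓ → yes.
task5: start 06:40 > 12:15? ✗; end 07:10 >= 10:35? ✗; start 06:40 >= 10:25? ✗ → no.
task6: start 14:15 > 12:15? ✓; end 18:45 >= 10:35? ✓; start 14:15 >= 10:25? ✓ → yes.
task8: start 07:10 > 12:15? ✗; end 12:45 >= 10:35? ✓; start 07:10 >= 10:25? ✗ → no.
task9: start 06:05 > 12:15? ✗; end 14:15 >= 10:35? ✓; start 06:05 >= 10:25? ✗ → no.
Result: task2, task4, task6.

task2, task4, task6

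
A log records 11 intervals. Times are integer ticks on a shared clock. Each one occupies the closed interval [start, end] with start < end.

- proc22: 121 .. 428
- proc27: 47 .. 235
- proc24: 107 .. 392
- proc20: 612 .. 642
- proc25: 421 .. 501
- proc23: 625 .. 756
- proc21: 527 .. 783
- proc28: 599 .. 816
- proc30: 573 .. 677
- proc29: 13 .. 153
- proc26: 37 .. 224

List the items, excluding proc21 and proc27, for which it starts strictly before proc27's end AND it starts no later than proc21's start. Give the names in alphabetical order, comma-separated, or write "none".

Conditions: its start is strictly before proc27's end (X.start < 235) AND its start is no later than proc21's start (X.start <= 527).
proc20: start 612 < 235? ✗; start 612 <= 527? ✗ → no.
proc22: start 121 < 235? ✓; start 121 <= 527? ✓ → yes.
proc23: start 625 < 235? ✗; start 625 <= 527? ✗ → no.
proc24: start 107 < 235? ✓; start 107 <= 527? ✓ → yes.
proc25: start 421 < 235? ✗; start 421 <= 527? ✓ → no.
proc26: start 37 < 235? ✓; start 37 <= 527? ✓ → yes.
proc28: start 599 < 235? ✗; start 599 <= 527? ✗ → no.
proc29: start 13 < 235? ✓; start 13 <= 527? ✓ → yes.
proc30: start 573 < 235? ✗; start 573 <= 527? ✗ → no.
Result: proc22, proc24, proc26, proc29.

proc22, proc24, proc26, proc29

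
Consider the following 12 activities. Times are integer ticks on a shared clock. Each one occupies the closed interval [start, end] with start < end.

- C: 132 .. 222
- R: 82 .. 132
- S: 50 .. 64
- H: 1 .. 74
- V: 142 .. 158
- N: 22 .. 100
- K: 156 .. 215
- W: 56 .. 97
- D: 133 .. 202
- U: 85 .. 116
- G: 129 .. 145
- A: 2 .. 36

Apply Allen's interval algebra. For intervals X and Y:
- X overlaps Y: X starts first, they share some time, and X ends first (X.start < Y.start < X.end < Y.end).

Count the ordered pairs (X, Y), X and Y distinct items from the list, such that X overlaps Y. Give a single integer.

14

Checking all 132 ordered pairs for relation 'overlaps'; matching pairs in alphabetical order:
(A, N): A overlaps N ✓
(D, K): D overlaps K ✓
(G, C): G overlaps C ✓
(G, D): G overlaps D ✓
(G, V): G overlaps V ✓
(H, N): H overlaps N ✓
(H, W): H overlaps W ✓
(N, R): N overlaps R ✓
(N, U): N overlaps U ✓
(R, G): R overlaps G ✓
(S, W): S overlaps W ✓
(V, K): V overlaps K ✓
(W, R): W overlaps R ✓
(W, U): W overlaps U ✓
Count: 14.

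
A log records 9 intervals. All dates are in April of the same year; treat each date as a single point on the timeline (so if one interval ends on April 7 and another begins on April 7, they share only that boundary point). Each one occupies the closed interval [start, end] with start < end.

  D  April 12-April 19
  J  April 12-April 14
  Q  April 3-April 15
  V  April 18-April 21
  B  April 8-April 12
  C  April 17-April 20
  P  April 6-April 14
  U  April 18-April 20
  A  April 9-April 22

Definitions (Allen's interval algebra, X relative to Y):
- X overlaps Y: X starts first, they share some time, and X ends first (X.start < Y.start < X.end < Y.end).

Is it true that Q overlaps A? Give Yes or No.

Yes

Q = [April 3, April 15], A = [April 9, April 22].
Actual relation of Q to A: overlaps.
Asked whether 'overlaps' holds → Yes.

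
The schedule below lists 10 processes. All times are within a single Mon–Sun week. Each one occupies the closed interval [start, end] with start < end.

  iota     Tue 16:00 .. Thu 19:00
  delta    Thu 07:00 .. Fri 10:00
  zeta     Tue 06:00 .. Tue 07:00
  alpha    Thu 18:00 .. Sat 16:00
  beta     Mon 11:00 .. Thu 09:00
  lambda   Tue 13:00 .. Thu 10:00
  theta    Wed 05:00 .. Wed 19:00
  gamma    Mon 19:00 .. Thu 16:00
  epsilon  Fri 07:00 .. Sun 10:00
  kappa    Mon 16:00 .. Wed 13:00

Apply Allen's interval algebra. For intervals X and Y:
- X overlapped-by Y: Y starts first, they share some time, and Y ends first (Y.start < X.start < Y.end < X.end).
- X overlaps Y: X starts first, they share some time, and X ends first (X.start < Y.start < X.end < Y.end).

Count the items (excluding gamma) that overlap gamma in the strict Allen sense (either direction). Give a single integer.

Target gamma = [Mon 19:00, Thu 16:00].
alpha [Thu 18:00, Sat 16:00] → after → no.
beta [Mon 11:00, Thu 09:00] → overlaps → counts.
delta [Thu 07:00, Fri 10:00] → overlapped-by → counts.
epsilon [Fri 07:00, Sun 10:00] → after → no.
iota [Tue 16:00, Thu 19:00] → overlapped-by → counts.
kappa [Mon 16:00, Wed 13:00] → overlaps → counts.
lambda [Tue 13:00, Thu 10:00] → during → no.
theta [Wed 05:00, Wed 19:00] → during → no.
zeta [Tue 06:00, Tue 07:00] → during → no.
Total: 4.

4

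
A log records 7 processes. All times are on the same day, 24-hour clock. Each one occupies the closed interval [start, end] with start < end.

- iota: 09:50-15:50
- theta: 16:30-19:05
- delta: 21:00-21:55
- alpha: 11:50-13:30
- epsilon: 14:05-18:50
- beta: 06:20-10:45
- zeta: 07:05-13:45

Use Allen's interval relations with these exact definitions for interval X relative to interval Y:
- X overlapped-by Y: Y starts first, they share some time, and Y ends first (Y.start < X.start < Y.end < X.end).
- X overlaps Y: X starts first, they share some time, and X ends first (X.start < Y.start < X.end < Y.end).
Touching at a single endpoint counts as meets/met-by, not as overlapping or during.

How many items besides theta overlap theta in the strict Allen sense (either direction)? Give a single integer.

1

Target theta = [16:30, 19:05].
alpha [11:50, 13:30] → before → no.
beta [06:20, 10:45] → before → no.
delta [21:00, 21:55] → after → no.
epsilon [14:05, 18:50] → overlaps → counts.
iota [09:50, 15:50] → before → no.
zeta [07:05, 13:45] → before → no.
Total: 1.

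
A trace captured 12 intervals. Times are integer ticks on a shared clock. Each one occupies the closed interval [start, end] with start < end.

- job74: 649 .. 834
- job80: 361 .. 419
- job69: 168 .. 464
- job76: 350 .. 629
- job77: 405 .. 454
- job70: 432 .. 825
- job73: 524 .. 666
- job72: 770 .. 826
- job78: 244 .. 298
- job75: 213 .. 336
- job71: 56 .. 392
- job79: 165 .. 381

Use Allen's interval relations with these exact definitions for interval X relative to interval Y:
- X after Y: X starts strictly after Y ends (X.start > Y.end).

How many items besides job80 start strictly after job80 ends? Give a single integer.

Target job80 = [361, 419].
job69 [168, 464] → contains → no.
job70 [432, 825] → after → counts.
job71 [56, 392] → overlaps → no.
job72 [770, 826] → after → counts.
job73 [524, 666] → after → counts.
job74 [649, 834] → after → counts.
job75 [213, 336] → before → no.
job76 [350, 629] → contains → no.
job77 [405, 454] → overlapped-by → no.
job78 [244, 298] → before → no.
job79 [165, 381] → overlaps → no.
Total: 4.

4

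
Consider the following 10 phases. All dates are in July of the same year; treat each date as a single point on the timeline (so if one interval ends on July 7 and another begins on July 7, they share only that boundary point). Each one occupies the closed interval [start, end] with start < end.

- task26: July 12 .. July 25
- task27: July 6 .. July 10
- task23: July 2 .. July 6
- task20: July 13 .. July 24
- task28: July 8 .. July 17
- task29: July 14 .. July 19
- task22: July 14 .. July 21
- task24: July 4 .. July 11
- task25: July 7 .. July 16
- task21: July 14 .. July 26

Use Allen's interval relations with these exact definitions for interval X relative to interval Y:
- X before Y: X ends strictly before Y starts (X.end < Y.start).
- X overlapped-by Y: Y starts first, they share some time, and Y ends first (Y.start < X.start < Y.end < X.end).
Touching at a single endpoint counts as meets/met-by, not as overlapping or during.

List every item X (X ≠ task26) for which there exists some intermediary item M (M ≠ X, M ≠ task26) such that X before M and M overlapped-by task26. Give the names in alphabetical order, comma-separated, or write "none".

task23, task24, task27

Target task26 = [July 12, July 25].
Intermediaries M with M overlapped-by task26: task21.
Via task21 — items with X before task21: task23, task24, task27.
Union: task23, task24, task27.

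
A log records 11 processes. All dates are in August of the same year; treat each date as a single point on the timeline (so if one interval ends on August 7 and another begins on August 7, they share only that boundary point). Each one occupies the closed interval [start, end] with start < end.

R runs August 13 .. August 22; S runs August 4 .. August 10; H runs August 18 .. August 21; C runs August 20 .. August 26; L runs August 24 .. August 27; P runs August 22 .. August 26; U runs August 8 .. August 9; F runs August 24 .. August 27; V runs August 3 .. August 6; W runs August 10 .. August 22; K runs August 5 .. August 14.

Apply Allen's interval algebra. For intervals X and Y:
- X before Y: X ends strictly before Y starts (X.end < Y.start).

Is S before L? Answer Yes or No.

Yes

S = [August 4, August 10], L = [August 24, August 27].
Actual relation of S to L: before.
Asked whether 'before' holds → Yes.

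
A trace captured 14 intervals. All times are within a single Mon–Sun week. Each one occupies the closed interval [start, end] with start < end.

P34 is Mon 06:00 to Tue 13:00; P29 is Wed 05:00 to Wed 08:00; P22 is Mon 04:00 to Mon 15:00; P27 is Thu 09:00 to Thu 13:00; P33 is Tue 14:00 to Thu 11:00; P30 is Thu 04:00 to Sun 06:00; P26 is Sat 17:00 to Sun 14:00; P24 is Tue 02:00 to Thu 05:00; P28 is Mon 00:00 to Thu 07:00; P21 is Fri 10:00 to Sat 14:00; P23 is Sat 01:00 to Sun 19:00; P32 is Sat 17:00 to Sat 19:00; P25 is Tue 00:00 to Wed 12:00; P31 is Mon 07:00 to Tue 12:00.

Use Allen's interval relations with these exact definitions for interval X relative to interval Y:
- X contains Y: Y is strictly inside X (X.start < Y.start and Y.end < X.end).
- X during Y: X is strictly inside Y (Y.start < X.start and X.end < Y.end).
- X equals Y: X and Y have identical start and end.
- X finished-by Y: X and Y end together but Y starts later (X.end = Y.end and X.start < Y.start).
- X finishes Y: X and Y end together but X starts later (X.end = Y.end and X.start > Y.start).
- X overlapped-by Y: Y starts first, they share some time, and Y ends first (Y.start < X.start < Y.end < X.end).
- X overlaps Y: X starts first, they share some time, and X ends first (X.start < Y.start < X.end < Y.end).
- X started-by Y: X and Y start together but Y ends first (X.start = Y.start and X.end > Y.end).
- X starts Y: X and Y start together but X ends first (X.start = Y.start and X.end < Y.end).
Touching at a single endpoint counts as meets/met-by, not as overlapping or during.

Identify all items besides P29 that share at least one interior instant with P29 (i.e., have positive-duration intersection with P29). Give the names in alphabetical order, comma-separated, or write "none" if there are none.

Target P29 = [Wed 05:00, Wed 08:00].
P21 [Fri 10:00, Sat 14:00] → after → no.
P22 [Mon 04:00, Mon 15:00] → before → no.
P23 [Sat 01:00, Sun 19:00] → after → no.
P24 [Tue 02:00, Thu 05:00] → contains → yes.
P25 [Tue 00:00, Wed 12:00] → contains → yes.
P26 [Sat 17:00, Sun 14:00] → after → no.
P27 [Thu 09:00, Thu 13:00] → after → no.
P28 [Mon 00:00, Thu 07:00] → contains → yes.
P30 [Thu 04:00, Sun 06:00] → after → no.
P31 [Mon 07:00, Tue 12:00] → before → no.
P32 [Sat 17:00, Sat 19:00] → after → no.
P33 [Tue 14:00, Thu 11:00] → contains → yes.
P34 [Mon 06:00, Tue 13:00] → before → no.
Result: P24, P25, P28, P33.

P24, P25, P28, P33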